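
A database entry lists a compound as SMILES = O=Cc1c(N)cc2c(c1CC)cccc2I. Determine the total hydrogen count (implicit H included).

Walk through each heavy atom and fill implicit hydrogens from standard valence (C 4, N 3, O 2, S 2, halogen 1); for lowercase aromatic atoms, an aromatic c carries 1 H when it has two neighbours and 0 H with three, and aromatic n carries 0 H:
  atom 1: O, bond orders sum to 2 (valence 2) → 0 H
  atom 2: C, bond orders sum to 3 (valence 4) → 1 H
  atom 3: aromatic c, 3 neighbours → 0 H
  atom 4: aromatic c, 3 neighbours → 0 H
  atom 5: N, bond orders sum to 1 (valence 3) → 2 H
  atom 6: aromatic c, 2 neighbours → 1 H
  atom 7: aromatic c, 3 neighbours → 0 H
  atom 8: aromatic c, 3 neighbours → 0 H
  atom 9: aromatic c, 3 neighbours → 0 H
  atom 10: C, bond orders sum to 2 (valence 4) → 2 H
  atom 11: C, bond orders sum to 1 (valence 4) → 3 H
  atom 12: aromatic c, 2 neighbours → 1 H
  atom 13: aromatic c, 2 neighbours → 1 H
  atom 14: aromatic c, 2 neighbours → 1 H
  atom 15: aromatic c, 3 neighbours → 0 H
  atom 16: I (halogen, monovalent) → 0 H
Total hydrogens: 12.

12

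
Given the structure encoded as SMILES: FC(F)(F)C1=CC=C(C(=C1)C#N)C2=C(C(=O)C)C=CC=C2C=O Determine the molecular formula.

C17H10F3NO2

Walk through each heavy atom and fill implicit hydrogens from standard valence (C 4, N 3, O 2, S 2, halogen 1):
  atom 1: F (halogen, monovalent) → 0 H
  atom 2: C, bond orders sum to 4 (valence 4) → 0 H
  atom 3: F (halogen, monovalent) → 0 H
  atom 4: F (halogen, monovalent) → 0 H
  atom 5: C, bond orders sum to 4 (valence 4) → 0 H
  atom 6: C, bond orders sum to 3 (valence 4) → 1 H
  atom 7: C, bond orders sum to 3 (valence 4) → 1 H
  atom 8: C, bond orders sum to 4 (valence 4) → 0 H
  atom 9: C, bond orders sum to 4 (valence 4) → 0 H
  atom 10: C, bond orders sum to 3 (valence 4) → 1 H
  atom 11: C, bond orders sum to 4 (valence 4) → 0 H
  atom 12: N, bond orders sum to 3 (valence 3) → 0 H
  atom 13: C, bond orders sum to 4 (valence 4) → 0 H
  atom 14: C, bond orders sum to 4 (valence 4) → 0 H
  atom 15: C, bond orders sum to 4 (valence 4) → 0 H
  atom 16: O, bond orders sum to 2 (valence 2) → 0 H
  atom 17: C, bond orders sum to 1 (valence 4) → 3 H
  atom 18: C, bond orders sum to 3 (valence 4) → 1 H
  atom 19: C, bond orders sum to 3 (valence 4) → 1 H
  atom 20: C, bond orders sum to 3 (valence 4) → 1 H
  atom 21: C, bond orders sum to 4 (valence 4) → 0 H
  atom 22: C, bond orders sum to 3 (valence 4) → 1 H
  atom 23: O, bond orders sum to 2 (valence 2) → 0 H
Totals → C:17, H:10, F:3, N:1, O:2.
In Hill order: C17H10F3NO2.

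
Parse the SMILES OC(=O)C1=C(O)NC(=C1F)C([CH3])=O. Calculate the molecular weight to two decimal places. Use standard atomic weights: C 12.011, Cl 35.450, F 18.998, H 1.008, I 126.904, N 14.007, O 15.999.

187.13 g/mol

First, the molecular formula is C7H6FNO4 (counting implicit H from valence).
  C: 7 × 12.011 = 84.077
  F: 1 × 18.998 = 18.998
  H: 6 × 1.008 = 6.048
  N: 1 × 14.007 = 14.007
  O: 4 × 15.999 = 63.996
Sum: 7×12.011 + 1×18.998 + 6×1.008 + 1×14.007 + 4×15.999 = 187.126 → 187.13 g/mol.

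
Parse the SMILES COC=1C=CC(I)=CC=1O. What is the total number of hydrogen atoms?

Walk through each heavy atom and fill implicit hydrogens from standard valence (C 4, N 3, O 2, S 2, halogen 1):
  atom 1: C, bond orders sum to 1 (valence 4) → 3 H
  atom 2: O, bond orders sum to 2 (valence 2) → 0 H
  atom 3: C, bond orders sum to 4 (valence 4) → 0 H
  atom 4: C, bond orders sum to 3 (valence 4) → 1 H
  atom 5: C, bond orders sum to 3 (valence 4) → 1 H
  atom 6: C, bond orders sum to 4 (valence 4) → 0 H
  atom 7: I (halogen, monovalent) → 0 H
  atom 8: C, bond orders sum to 3 (valence 4) → 1 H
  atom 9: C, bond orders sum to 4 (valence 4) → 0 H
  atom 10: O, bond orders sum to 1 (valence 2) → 1 H
Total hydrogens: 7.

7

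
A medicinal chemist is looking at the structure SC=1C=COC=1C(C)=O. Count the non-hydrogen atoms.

Every atom symbol written in the SMILES (organic subset) is one heavy atom; implicit H are not written.
Heavy atoms by element → C:6, O:2, S:1.
Total: 9.

9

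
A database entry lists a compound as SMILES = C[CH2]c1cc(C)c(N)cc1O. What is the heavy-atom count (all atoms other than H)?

Every atom symbol written in the SMILES (organic subset) is one heavy atom; implicit H are not written.
Heavy atoms by element → C:9, N:1, O:1.
Total: 11.

11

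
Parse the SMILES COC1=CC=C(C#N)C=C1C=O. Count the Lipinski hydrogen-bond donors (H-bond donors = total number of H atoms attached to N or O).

Donors: find every N or O and count the H atoms it carries.
  atom 2 (O): bond orders sum to 2 → 0 H
  atom 8 (N): bond orders sum to 3 → 0 H
  atom 12 (O): bond orders sum to 2 → 0 H
Lipinski HBD = 0.

0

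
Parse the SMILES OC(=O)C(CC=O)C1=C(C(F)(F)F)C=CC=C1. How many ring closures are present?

1

In SMILES, each pair of matching ring-closure digits denotes one ring-closing bond; the number of such bonds equals the number of independent rings.
Ring-closure bonds here: 1.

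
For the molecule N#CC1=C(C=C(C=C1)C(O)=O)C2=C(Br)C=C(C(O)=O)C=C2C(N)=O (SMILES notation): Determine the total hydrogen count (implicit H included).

9

Walk through each heavy atom and fill implicit hydrogens from standard valence (C 4, N 3, O 2, S 2, halogen 1):
  atom 1: N, bond orders sum to 3 (valence 3) → 0 H
  atom 2: C, bond orders sum to 4 (valence 4) → 0 H
  atom 3: C, bond orders sum to 4 (valence 4) → 0 H
  atom 4: C, bond orders sum to 4 (valence 4) → 0 H
  atom 5: C, bond orders sum to 3 (valence 4) → 1 H
  atom 6: C, bond orders sum to 4 (valence 4) → 0 H
  atom 7: C, bond orders sum to 3 (valence 4) → 1 H
  atom 8: C, bond orders sum to 3 (valence 4) → 1 H
  atom 9: C, bond orders sum to 4 (valence 4) → 0 H
  atom 10: O, bond orders sum to 1 (valence 2) → 1 H
  atom 11: O, bond orders sum to 2 (valence 2) → 0 H
  atom 12: C, bond orders sum to 4 (valence 4) → 0 H
  atom 13: C, bond orders sum to 4 (valence 4) → 0 H
  atom 14: Br (halogen, monovalent) → 0 H
  atom 15: C, bond orders sum to 3 (valence 4) → 1 H
  atom 16: C, bond orders sum to 4 (valence 4) → 0 H
  atom 17: C, bond orders sum to 4 (valence 4) → 0 H
  atom 18: O, bond orders sum to 1 (valence 2) → 1 H
  atom 19: O, bond orders sum to 2 (valence 2) → 0 H
  atom 20: C, bond orders sum to 3 (valence 4) → 1 H
  atom 21: C, bond orders sum to 4 (valence 4) → 0 H
  atom 22: C, bond orders sum to 4 (valence 4) → 0 H
  atom 23: N, bond orders sum to 1 (valence 3) → 2 H
  atom 24: O, bond orders sum to 2 (valence 2) → 0 H
Total hydrogens: 9.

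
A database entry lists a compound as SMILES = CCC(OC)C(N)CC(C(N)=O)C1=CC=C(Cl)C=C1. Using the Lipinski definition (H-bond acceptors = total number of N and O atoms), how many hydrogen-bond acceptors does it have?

4

N atoms: 2; O atoms: 2.
Lipinski HBA = 2 + 2 = 4.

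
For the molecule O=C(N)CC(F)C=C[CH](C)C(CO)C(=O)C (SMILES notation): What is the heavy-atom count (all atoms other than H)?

Every atom symbol written in the SMILES (organic subset) is one heavy atom; implicit H are not written.
Heavy atoms by element → C:11, F:1, N:1, O:3.
Total: 16.

16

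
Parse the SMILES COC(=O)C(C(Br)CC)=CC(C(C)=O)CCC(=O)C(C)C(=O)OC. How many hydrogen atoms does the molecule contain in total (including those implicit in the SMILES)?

Walk through each heavy atom and fill implicit hydrogens from standard valence (C 4, N 3, O 2, S 2, halogen 1):
  atom 1: C, bond orders sum to 1 (valence 4) → 3 H
  atom 2: O, bond orders sum to 2 (valence 2) → 0 H
  atom 3: C, bond orders sum to 4 (valence 4) → 0 H
  atom 4: O, bond orders sum to 2 (valence 2) → 0 H
  atom 5: C, bond orders sum to 4 (valence 4) → 0 H
  atom 6: C, bond orders sum to 3 (valence 4) → 1 H
  atom 7: Br (halogen, monovalent) → 0 H
  atom 8: C, bond orders sum to 2 (valence 4) → 2 H
  atom 9: C, bond orders sum to 1 (valence 4) → 3 H
  atom 10: C, bond orders sum to 3 (valence 4) → 1 H
  atom 11: C, bond orders sum to 3 (valence 4) → 1 H
  atom 12: C, bond orders sum to 4 (valence 4) → 0 H
  atom 13: C, bond orders sum to 1 (valence 4) → 3 H
  atom 14: O, bond orders sum to 2 (valence 2) → 0 H
  atom 15: C, bond orders sum to 2 (valence 4) → 2 H
  atom 16: C, bond orders sum to 2 (valence 4) → 2 H
  atom 17: C, bond orders sum to 4 (valence 4) → 0 H
  atom 18: O, bond orders sum to 2 (valence 2) → 0 H
  atom 19: C, bond orders sum to 3 (valence 4) → 1 H
  atom 20: C, bond orders sum to 1 (valence 4) → 3 H
  atom 21: C, bond orders sum to 4 (valence 4) → 0 H
  atom 22: O, bond orders sum to 2 (valence 2) → 0 H
  atom 23: O, bond orders sum to 2 (valence 2) → 0 H
  atom 24: C, bond orders sum to 1 (valence 4) → 3 H
Total hydrogens: 25.

25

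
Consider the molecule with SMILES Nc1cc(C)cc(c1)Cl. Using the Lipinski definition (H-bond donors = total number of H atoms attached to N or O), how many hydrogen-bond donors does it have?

Donors: find every N or O and count the H atoms it carries.
  atom 1 (N): bond orders sum to 1 → 2 H
Lipinski HBD = 2.

2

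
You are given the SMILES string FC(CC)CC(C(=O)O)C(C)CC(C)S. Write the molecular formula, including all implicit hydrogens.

Walk through each heavy atom and fill implicit hydrogens from standard valence (C 4, N 3, O 2, S 2, halogen 1):
  atom 1: F (halogen, monovalent) → 0 H
  atom 2: C, bond orders sum to 3 (valence 4) → 1 H
  atom 3: C, bond orders sum to 2 (valence 4) → 2 H
  atom 4: C, bond orders sum to 1 (valence 4) → 3 H
  atom 5: C, bond orders sum to 2 (valence 4) → 2 H
  atom 6: C, bond orders sum to 3 (valence 4) → 1 H
  atom 7: C, bond orders sum to 4 (valence 4) → 0 H
  atom 8: O, bond orders sum to 2 (valence 2) → 0 H
  atom 9: O, bond orders sum to 1 (valence 2) → 1 H
  atom 10: C, bond orders sum to 3 (valence 4) → 1 H
  atom 11: C, bond orders sum to 1 (valence 4) → 3 H
  atom 12: C, bond orders sum to 2 (valence 4) → 2 H
  atom 13: C, bond orders sum to 3 (valence 4) → 1 H
  atom 14: C, bond orders sum to 1 (valence 4) → 3 H
  atom 15: S, bond orders sum to 1 (valence 2) → 1 H
Totals → C:11, H:21, F:1, O:2, S:1.
In Hill order: C11H21FO2S.

C11H21FO2S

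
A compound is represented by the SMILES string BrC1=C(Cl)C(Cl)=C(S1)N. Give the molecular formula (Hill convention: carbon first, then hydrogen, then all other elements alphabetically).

C4H2BrCl2NS

Walk through each heavy atom and fill implicit hydrogens from standard valence (C 4, N 3, O 2, S 2, halogen 1):
  atom 1: Br (halogen, monovalent) → 0 H
  atom 2: C, bond orders sum to 4 (valence 4) → 0 H
  atom 3: C, bond orders sum to 4 (valence 4) → 0 H
  atom 4: Cl (halogen, monovalent) → 0 H
  atom 5: C, bond orders sum to 4 (valence 4) → 0 H
  atom 6: Cl (halogen, monovalent) → 0 H
  atom 7: C, bond orders sum to 4 (valence 4) → 0 H
  atom 8: S, bond orders sum to 2 (valence 2) → 0 H
  atom 9: N, bond orders sum to 1 (valence 3) → 2 H
Totals → C:4, H:2, Br:1, Cl:2, N:1, S:1.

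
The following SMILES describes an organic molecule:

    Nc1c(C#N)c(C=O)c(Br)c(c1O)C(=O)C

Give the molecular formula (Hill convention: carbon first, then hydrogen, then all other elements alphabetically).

Walk through each heavy atom and fill implicit hydrogens from standard valence (C 4, N 3, O 2, S 2, halogen 1); for lowercase aromatic atoms, an aromatic c carries 1 H when it has two neighbours and 0 H with three, and aromatic n carries 0 H:
  atom 1: N, bond orders sum to 1 (valence 3) → 2 H
  atom 2: aromatic c, 3 neighbours → 0 H
  atom 3: aromatic c, 3 neighbours → 0 H
  atom 4: C, bond orders sum to 4 (valence 4) → 0 H
  atom 5: N, bond orders sum to 3 (valence 3) → 0 H
  atom 6: aromatic c, 3 neighbours → 0 H
  atom 7: C, bond orders sum to 3 (valence 4) → 1 H
  atom 8: O, bond orders sum to 2 (valence 2) → 0 H
  atom 9: aromatic c, 3 neighbours → 0 H
  atom 10: Br (halogen, monovalent) → 0 H
  atom 11: aromatic c, 3 neighbours → 0 H
  atom 12: aromatic c, 3 neighbours → 0 H
  atom 13: O, bond orders sum to 1 (valence 2) → 1 H
  atom 14: C, bond orders sum to 4 (valence 4) → 0 H
  atom 15: O, bond orders sum to 2 (valence 2) → 0 H
  atom 16: C, bond orders sum to 1 (valence 4) → 3 H
Totals → C:10, H:7, Br:1, N:2, O:3.

C10H7BrN2O3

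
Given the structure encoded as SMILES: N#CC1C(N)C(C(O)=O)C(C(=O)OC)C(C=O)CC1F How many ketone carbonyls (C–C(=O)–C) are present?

0

Scan the SMILES for the ketone motif — none present.
Groups that are present: 1 aldehyde, 1 carboxylic acid, 1 ester, 1 nitrile, 1 primary amine.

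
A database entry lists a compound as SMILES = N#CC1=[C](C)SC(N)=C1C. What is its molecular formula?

Walk through each heavy atom and fill implicit hydrogens from standard valence (C 4, N 3, O 2, S 2, halogen 1):
  atom 1: N, bond orders sum to 3 (valence 3) → 0 H
  atom 2: C, bond orders sum to 4 (valence 4) → 0 H
  atom 3: C, bond orders sum to 4 (valence 4) → 0 H
  atom 4: C with explicit H count 0
  atom 5: C, bond orders sum to 1 (valence 4) → 3 H
  atom 6: S, bond orders sum to 2 (valence 2) → 0 H
  atom 7: C, bond orders sum to 4 (valence 4) → 0 H
  atom 8: N, bond orders sum to 1 (valence 3) → 2 H
  atom 9: C, bond orders sum to 4 (valence 4) → 0 H
  atom 10: C, bond orders sum to 1 (valence 4) → 3 H
Totals → C:7, H:8, N:2, S:1.
In Hill order: C7H8N2S.

C7H8N2S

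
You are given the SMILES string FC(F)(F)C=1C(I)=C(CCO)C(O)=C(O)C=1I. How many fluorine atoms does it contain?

3

Scan the SMILES for F atoms (remember two-letter symbols like Cl and Br are single atoms).
Fluorine count: 3.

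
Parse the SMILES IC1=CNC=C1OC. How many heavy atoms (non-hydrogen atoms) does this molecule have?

Every atom symbol written in the SMILES (organic subset) is one heavy atom; implicit H are not written.
Heavy atoms by element → C:5, I:1, N:1, O:1.
Total: 8.

8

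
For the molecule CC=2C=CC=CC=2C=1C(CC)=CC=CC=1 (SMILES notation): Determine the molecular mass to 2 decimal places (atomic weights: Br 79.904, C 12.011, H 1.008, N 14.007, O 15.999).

196.29 g/mol

First, the molecular formula is C15H16 (counting implicit H from valence).
  C: 15 × 12.011 = 180.165
  H: 16 × 1.008 = 16.128
Sum: 15×12.011 + 16×1.008 = 196.293 → 196.29 g/mol.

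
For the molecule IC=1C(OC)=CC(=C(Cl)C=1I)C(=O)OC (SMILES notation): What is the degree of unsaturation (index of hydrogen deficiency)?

Molecular formula: C9H7ClI2O3.
DoU = (2C + 2 + N − H − X) / 2, where X is the halogen count and O/S are ignored.
    = (2·9 + 2 + 0 − 7 − 3) / 2 = 10 / 2 = 5.

5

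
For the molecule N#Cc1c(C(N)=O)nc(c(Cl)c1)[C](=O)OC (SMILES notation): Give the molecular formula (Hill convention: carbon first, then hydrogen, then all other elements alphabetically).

C9H6ClN3O3

Walk through each heavy atom and fill implicit hydrogens from standard valence (C 4, N 3, O 2, S 2, halogen 1); for lowercase aromatic atoms, an aromatic c carries 1 H when it has two neighbours and 0 H with three, and aromatic n carries 0 H:
  atom 1: N, bond orders sum to 3 (valence 3) → 0 H
  atom 2: C, bond orders sum to 4 (valence 4) → 0 H
  atom 3: aromatic c, 3 neighbours → 0 H
  atom 4: aromatic c, 3 neighbours → 0 H
  atom 5: C, bond orders sum to 4 (valence 4) → 0 H
  atom 6: N, bond orders sum to 1 (valence 3) → 2 H
  atom 7: O, bond orders sum to 2 (valence 2) → 0 H
  atom 8: aromatic n, 2 neighbours → 0 H
  atom 9: aromatic c, 3 neighbours → 0 H
  atom 10: aromatic c, 3 neighbours → 0 H
  atom 11: Cl (halogen, monovalent) → 0 H
  atom 12: aromatic c, 2 neighbours → 1 H
  atom 13: C with explicit H count 0
  atom 14: O, bond orders sum to 2 (valence 2) → 0 H
  atom 15: O, bond orders sum to 2 (valence 2) → 0 H
  atom 16: C, bond orders sum to 1 (valence 4) → 3 H
Totals → C:9, H:6, Cl:1, N:3, O:3.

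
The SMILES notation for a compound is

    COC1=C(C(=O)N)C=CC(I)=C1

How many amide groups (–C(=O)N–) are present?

The amide motif appears at heavy-atom position 5 in the SMILES.
Other groups present: 1 ether.
Amide count: 1.

1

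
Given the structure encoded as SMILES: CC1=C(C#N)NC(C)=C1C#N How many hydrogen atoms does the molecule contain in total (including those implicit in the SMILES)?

Walk through each heavy atom and fill implicit hydrogens from standard valence (C 4, N 3, O 2, S 2, halogen 1):
  atom 1: C, bond orders sum to 1 (valence 4) → 3 H
  atom 2: C, bond orders sum to 4 (valence 4) → 0 H
  atom 3: C, bond orders sum to 4 (valence 4) → 0 H
  atom 4: C, bond orders sum to 4 (valence 4) → 0 H
  atom 5: N, bond orders sum to 3 (valence 3) → 0 H
  atom 6: N, bond orders sum to 2 (valence 3) → 1 H
  atom 7: C, bond orders sum to 4 (valence 4) → 0 H
  atom 8: C, bond orders sum to 1 (valence 4) → 3 H
  atom 9: C, bond orders sum to 4 (valence 4) → 0 H
  atom 10: C, bond orders sum to 4 (valence 4) → 0 H
  atom 11: N, bond orders sum to 3 (valence 3) → 0 H
Total hydrogens: 7.

7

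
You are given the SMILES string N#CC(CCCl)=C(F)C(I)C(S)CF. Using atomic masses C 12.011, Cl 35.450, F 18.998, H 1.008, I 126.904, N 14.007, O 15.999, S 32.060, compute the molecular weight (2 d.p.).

351.58 g/mol

First, the molecular formula is C8H9ClF2INS (counting implicit H from valence).
  C: 8 × 12.011 = 96.088
  Cl: 1 × 35.450 = 35.450
  F: 2 × 18.998 = 37.996
  H: 9 × 1.008 = 9.072
  I: 1 × 126.904 = 126.904
  N: 1 × 14.007 = 14.007
  S: 1 × 32.060 = 32.060
Sum: 8×12.011 + 1×35.450 + 2×18.998 + 9×1.008 + 1×126.904 + 1×14.007 + 1×32.060 = 351.577 → 351.58 g/mol.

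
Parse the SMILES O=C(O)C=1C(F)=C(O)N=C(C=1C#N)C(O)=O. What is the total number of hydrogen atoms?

Walk through each heavy atom and fill implicit hydrogens from standard valence (C 4, N 3, O 2, S 2, halogen 1):
  atom 1: O, bond orders sum to 2 (valence 2) → 0 H
  atom 2: C, bond orders sum to 4 (valence 4) → 0 H
  atom 3: O, bond orders sum to 1 (valence 2) → 1 H
  atom 4: C, bond orders sum to 4 (valence 4) → 0 H
  atom 5: C, bond orders sum to 4 (valence 4) → 0 H
  atom 6: F (halogen, monovalent) → 0 H
  atom 7: C, bond orders sum to 4 (valence 4) → 0 H
  atom 8: O, bond orders sum to 1 (valence 2) → 1 H
  atom 9: N, bond orders sum to 3 (valence 3) → 0 H
  atom 10: C, bond orders sum to 4 (valence 4) → 0 H
  atom 11: C, bond orders sum to 4 (valence 4) → 0 H
  atom 12: C, bond orders sum to 4 (valence 4) → 0 H
  atom 13: N, bond orders sum to 3 (valence 3) → 0 H
  atom 14: C, bond orders sum to 4 (valence 4) → 0 H
  atom 15: O, bond orders sum to 1 (valence 2) → 1 H
  atom 16: O, bond orders sum to 2 (valence 2) → 0 H
Total hydrogens: 3.

3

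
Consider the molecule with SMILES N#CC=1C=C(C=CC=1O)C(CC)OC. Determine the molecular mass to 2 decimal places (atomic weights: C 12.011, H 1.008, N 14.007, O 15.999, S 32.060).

First, the molecular formula is C11H13NO2 (counting implicit H from valence).
  C: 11 × 12.011 = 132.121
  H: 13 × 1.008 = 13.104
  N: 1 × 14.007 = 14.007
  O: 2 × 15.999 = 31.998
Sum: 11×12.011 + 13×1.008 + 1×14.007 + 2×15.999 = 191.230 → 191.23 g/mol.

191.23 g/mol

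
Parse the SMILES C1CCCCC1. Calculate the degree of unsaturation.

Molecular formula: C6H12.
DoU = (2C + 2 + N − H − X) / 2, where X is the halogen count and O/S are ignored.
    = (2·6 + 2 + 0 − 12 − 0) / 2 = 2 / 2 = 1.

1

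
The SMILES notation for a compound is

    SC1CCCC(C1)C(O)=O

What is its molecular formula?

Walk through each heavy atom and fill implicit hydrogens from standard valence (C 4, N 3, O 2, S 2, halogen 1):
  atom 1: S, bond orders sum to 1 (valence 2) → 1 H
  atom 2: C, bond orders sum to 3 (valence 4) → 1 H
  atom 3: C, bond orders sum to 2 (valence 4) → 2 H
  atom 4: C, bond orders sum to 2 (valence 4) → 2 H
  atom 5: C, bond orders sum to 2 (valence 4) → 2 H
  atom 6: C, bond orders sum to 3 (valence 4) → 1 H
  atom 7: C, bond orders sum to 2 (valence 4) → 2 H
  atom 8: C, bond orders sum to 4 (valence 4) → 0 H
  atom 9: O, bond orders sum to 1 (valence 2) → 1 H
  atom 10: O, bond orders sum to 2 (valence 2) → 0 H
Totals → C:7, H:12, O:2, S:1.

C7H12O2S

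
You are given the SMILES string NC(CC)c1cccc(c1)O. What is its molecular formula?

Walk through each heavy atom and fill implicit hydrogens from standard valence (C 4, N 3, O 2, S 2, halogen 1); for lowercase aromatic atoms, an aromatic c carries 1 H when it has two neighbours and 0 H with three, and aromatic n carries 0 H:
  atom 1: N, bond orders sum to 1 (valence 3) → 2 H
  atom 2: C, bond orders sum to 3 (valence 4) → 1 H
  atom 3: C, bond orders sum to 2 (valence 4) → 2 H
  atom 4: C, bond orders sum to 1 (valence 4) → 3 H
  atom 5: aromatic c, 3 neighbours → 0 H
  atom 6: aromatic c, 2 neighbours → 1 H
  atom 7: aromatic c, 2 neighbours → 1 H
  atom 8: aromatic c, 2 neighbours → 1 H
  atom 9: aromatic c, 3 neighbours → 0 H
  atom 10: aromatic c, 2 neighbours → 1 H
  atom 11: O, bond orders sum to 1 (valence 2) → 1 H
Totals → C:9, H:13, N:1, O:1.
In Hill order: C9H13NO.

C9H13NO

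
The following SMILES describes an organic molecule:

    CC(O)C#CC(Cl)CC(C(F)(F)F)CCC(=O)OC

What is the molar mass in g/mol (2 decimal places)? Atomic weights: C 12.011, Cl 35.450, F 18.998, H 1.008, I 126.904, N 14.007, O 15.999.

300.70 g/mol

First, the molecular formula is C12H16ClF3O3 (counting implicit H from valence).
  C: 12 × 12.011 = 144.132
  Cl: 1 × 35.450 = 35.450
  F: 3 × 18.998 = 56.994
  H: 16 × 1.008 = 16.128
  O: 3 × 15.999 = 47.997
Sum: 12×12.011 + 1×35.450 + 3×18.998 + 16×1.008 + 3×15.999 = 300.701 → 300.70 g/mol.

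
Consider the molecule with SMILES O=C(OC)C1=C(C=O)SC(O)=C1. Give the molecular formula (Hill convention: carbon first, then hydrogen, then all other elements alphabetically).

C7H6O4S

Walk through each heavy atom and fill implicit hydrogens from standard valence (C 4, N 3, O 2, S 2, halogen 1):
  atom 1: O, bond orders sum to 2 (valence 2) → 0 H
  atom 2: C, bond orders sum to 4 (valence 4) → 0 H
  atom 3: O, bond orders sum to 2 (valence 2) → 0 H
  atom 4: C, bond orders sum to 1 (valence 4) → 3 H
  atom 5: C, bond orders sum to 4 (valence 4) → 0 H
  atom 6: C, bond orders sum to 4 (valence 4) → 0 H
  atom 7: C, bond orders sum to 3 (valence 4) → 1 H
  atom 8: O, bond orders sum to 2 (valence 2) → 0 H
  atom 9: S, bond orders sum to 2 (valence 2) → 0 H
  atom 10: C, bond orders sum to 4 (valence 4) → 0 H
  atom 11: O, bond orders sum to 1 (valence 2) → 1 H
  atom 12: C, bond orders sum to 3 (valence 4) → 1 H
Totals → C:7, H:6, O:4, S:1.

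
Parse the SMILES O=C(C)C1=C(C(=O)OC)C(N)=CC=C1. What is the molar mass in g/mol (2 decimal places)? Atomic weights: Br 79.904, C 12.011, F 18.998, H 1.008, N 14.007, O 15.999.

First, the molecular formula is C10H11NO3 (counting implicit H from valence).
  C: 10 × 12.011 = 120.110
  H: 11 × 1.008 = 11.088
  N: 1 × 14.007 = 14.007
  O: 3 × 15.999 = 47.997
Sum: 10×12.011 + 11×1.008 + 1×14.007 + 3×15.999 = 193.202 → 193.20 g/mol.

193.20 g/mol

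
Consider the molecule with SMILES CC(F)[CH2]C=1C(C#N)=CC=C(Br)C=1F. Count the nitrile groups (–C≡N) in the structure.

1

The nitrile motif appears at heavy-atom position 7 in the SMILES.
Nitrile count: 1.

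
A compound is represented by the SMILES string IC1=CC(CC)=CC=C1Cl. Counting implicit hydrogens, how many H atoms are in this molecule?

Walk through each heavy atom and fill implicit hydrogens from standard valence (C 4, N 3, O 2, S 2, halogen 1):
  atom 1: I (halogen, monovalent) → 0 H
  atom 2: C, bond orders sum to 4 (valence 4) → 0 H
  atom 3: C, bond orders sum to 3 (valence 4) → 1 H
  atom 4: C, bond orders sum to 4 (valence 4) → 0 H
  atom 5: C, bond orders sum to 2 (valence 4) → 2 H
  atom 6: C, bond orders sum to 1 (valence 4) → 3 H
  atom 7: C, bond orders sum to 3 (valence 4) → 1 H
  atom 8: C, bond orders sum to 3 (valence 4) → 1 H
  atom 9: C, bond orders sum to 4 (valence 4) → 0 H
  atom 10: Cl (halogen, monovalent) → 0 H
Total hydrogens: 8.

8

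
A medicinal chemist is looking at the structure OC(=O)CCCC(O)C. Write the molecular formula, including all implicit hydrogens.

Walk through each heavy atom and fill implicit hydrogens from standard valence (C 4, N 3, O 2, S 2, halogen 1):
  atom 1: O, bond orders sum to 1 (valence 2) → 1 H
  atom 2: C, bond orders sum to 4 (valence 4) → 0 H
  atom 3: O, bond orders sum to 2 (valence 2) → 0 H
  atom 4: C, bond orders sum to 2 (valence 4) → 2 H
  atom 5: C, bond orders sum to 2 (valence 4) → 2 H
  atom 6: C, bond orders sum to 2 (valence 4) → 2 H
  atom 7: C, bond orders sum to 3 (valence 4) → 1 H
  atom 8: O, bond orders sum to 1 (valence 2) → 1 H
  atom 9: C, bond orders sum to 1 (valence 4) → 3 H
Totals → C:6, H:12, O:3.

C6H12O3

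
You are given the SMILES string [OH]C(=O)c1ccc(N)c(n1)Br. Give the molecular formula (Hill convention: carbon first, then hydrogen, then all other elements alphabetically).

C6H5BrN2O2

Walk through each heavy atom and fill implicit hydrogens from standard valence (C 4, N 3, O 2, S 2, halogen 1); for lowercase aromatic atoms, an aromatic c carries 1 H when it has two neighbours and 0 H with three, and aromatic n carries 0 H:
  atom 1: O with explicit H count 1
  atom 2: C, bond orders sum to 4 (valence 4) → 0 H
  atom 3: O, bond orders sum to 2 (valence 2) → 0 H
  atom 4: aromatic c, 3 neighbours → 0 H
  atom 5: aromatic c, 2 neighbours → 1 H
  atom 6: aromatic c, 2 neighbours → 1 H
  atom 7: aromatic c, 3 neighbours → 0 H
  atom 8: N, bond orders sum to 1 (valence 3) → 2 H
  atom 9: aromatic c, 3 neighbours → 0 H
  atom 10: aromatic n, 2 neighbours → 0 H
  atom 11: Br (halogen, monovalent) → 0 H
Totals → C:6, H:5, Br:1, N:2, O:2.
In Hill order: C6H5BrN2O2.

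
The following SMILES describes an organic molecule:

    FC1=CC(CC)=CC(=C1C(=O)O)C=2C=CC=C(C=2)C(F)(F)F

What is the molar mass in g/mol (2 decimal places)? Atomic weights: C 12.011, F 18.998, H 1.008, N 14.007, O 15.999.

First, the molecular formula is C16H12F4O2 (counting implicit H from valence).
  C: 16 × 12.011 = 192.176
  F: 4 × 18.998 = 75.992
  H: 12 × 1.008 = 12.096
  O: 2 × 15.999 = 31.998
Sum: 16×12.011 + 4×18.998 + 12×1.008 + 2×15.999 = 312.262 → 312.26 g/mol.

312.26 g/mol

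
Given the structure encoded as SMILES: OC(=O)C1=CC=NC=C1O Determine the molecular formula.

Walk through each heavy atom and fill implicit hydrogens from standard valence (C 4, N 3, O 2, S 2, halogen 1):
  atom 1: O, bond orders sum to 1 (valence 2) → 1 H
  atom 2: C, bond orders sum to 4 (valence 4) → 0 H
  atom 3: O, bond orders sum to 2 (valence 2) → 0 H
  atom 4: C, bond orders sum to 4 (valence 4) → 0 H
  atom 5: C, bond orders sum to 3 (valence 4) → 1 H
  atom 6: C, bond orders sum to 3 (valence 4) → 1 H
  atom 7: N, bond orders sum to 3 (valence 3) → 0 H
  atom 8: C, bond orders sum to 3 (valence 4) → 1 H
  atom 9: C, bond orders sum to 4 (valence 4) → 0 H
  atom 10: O, bond orders sum to 1 (valence 2) → 1 H
Totals → C:6, H:5, N:1, O:3.

C6H5NO3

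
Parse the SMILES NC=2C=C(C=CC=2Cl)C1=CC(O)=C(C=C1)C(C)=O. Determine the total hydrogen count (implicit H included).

Walk through each heavy atom and fill implicit hydrogens from standard valence (C 4, N 3, O 2, S 2, halogen 1):
  atom 1: N, bond orders sum to 1 (valence 3) → 2 H
  atom 2: C, bond orders sum to 4 (valence 4) → 0 H
  atom 3: C, bond orders sum to 3 (valence 4) → 1 H
  atom 4: C, bond orders sum to 4 (valence 4) → 0 H
  atom 5: C, bond orders sum to 3 (valence 4) → 1 H
  atom 6: C, bond orders sum to 3 (valence 4) → 1 H
  atom 7: C, bond orders sum to 4 (valence 4) → 0 H
  atom 8: Cl (halogen, monovalent) → 0 H
  atom 9: C, bond orders sum to 4 (valence 4) → 0 H
  atom 10: C, bond orders sum to 3 (valence 4) → 1 H
  atom 11: C, bond orders sum to 4 (valence 4) → 0 H
  atom 12: O, bond orders sum to 1 (valence 2) → 1 H
  atom 13: C, bond orders sum to 4 (valence 4) → 0 H
  atom 14: C, bond orders sum to 3 (valence 4) → 1 H
  atom 15: C, bond orders sum to 3 (valence 4) → 1 H
  atom 16: C, bond orders sum to 4 (valence 4) → 0 H
  atom 17: C, bond orders sum to 1 (valence 4) → 3 H
  atom 18: O, bond orders sum to 2 (valence 2) → 0 H
Total hydrogens: 12.

12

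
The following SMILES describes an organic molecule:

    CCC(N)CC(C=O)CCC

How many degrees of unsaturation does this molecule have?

Degree of unsaturation = (number of rings) + (number of π bonds).
Ring closures in the SMILES: 0.
π bonds: 1 double bond (each 1 DoU) → 1 DoU from unsaturation.
Total DoU = 0 + 1 = 1.

1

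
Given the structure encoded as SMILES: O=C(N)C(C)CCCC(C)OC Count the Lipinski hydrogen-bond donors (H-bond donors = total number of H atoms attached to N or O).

Donors: find every N or O and count the H atoms it carries.
  atom 1 (O): bond orders sum to 2 → 0 H
  atom 3 (N): bond orders sum to 1 → 2 H
  atom 11 (O): bond orders sum to 2 → 0 H
Lipinski HBD = 2.

2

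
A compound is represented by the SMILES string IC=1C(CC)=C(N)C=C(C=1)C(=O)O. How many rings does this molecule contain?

In SMILES, each pair of matching ring-closure digits denotes one ring-closing bond; the number of such bonds equals the number of independent rings.
Ring-closure bonds here: 1.

1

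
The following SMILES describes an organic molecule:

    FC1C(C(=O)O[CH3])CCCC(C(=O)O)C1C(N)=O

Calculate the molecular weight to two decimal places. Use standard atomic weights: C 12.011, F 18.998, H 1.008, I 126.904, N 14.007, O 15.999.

261.25 g/mol

First, the molecular formula is C11H16FNO5 (counting implicit H from valence).
  C: 11 × 12.011 = 132.121
  F: 1 × 18.998 = 18.998
  H: 16 × 1.008 = 16.128
  N: 1 × 14.007 = 14.007
  O: 5 × 15.999 = 79.995
Sum: 11×12.011 + 1×18.998 + 16×1.008 + 1×14.007 + 5×15.999 = 261.249 → 261.25 g/mol.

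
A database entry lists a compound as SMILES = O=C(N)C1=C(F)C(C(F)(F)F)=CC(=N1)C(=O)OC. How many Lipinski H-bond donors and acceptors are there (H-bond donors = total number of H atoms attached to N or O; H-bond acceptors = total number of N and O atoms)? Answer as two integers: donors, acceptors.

Donors: find every N or O and count the H atoms it carries.
  atom 1 (O): bond orders sum to 2 → 0 H
  atom 3 (N): bond orders sum to 1 → 2 H
  atom 14 (N): bond orders sum to 3 → 0 H
  atom 16 (O): bond orders sum to 2 → 0 H
  atom 17 (O): bond orders sum to 2 → 0 H
Lipinski HBD = 2.
Acceptors: N atoms = 2, O atoms = 3 → HBA = 5.

2, 5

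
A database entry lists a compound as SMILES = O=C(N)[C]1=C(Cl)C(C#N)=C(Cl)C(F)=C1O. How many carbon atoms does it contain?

8

Count every carbon token in the SMILES (each C, including those in ring-closure positions and inside branches).
Carbon count: 8.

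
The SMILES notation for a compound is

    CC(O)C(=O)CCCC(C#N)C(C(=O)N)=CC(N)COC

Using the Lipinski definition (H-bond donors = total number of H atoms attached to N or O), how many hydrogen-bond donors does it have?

5

Donors: find every N or O and count the H atoms it carries.
  atom 3 (O): bond orders sum to 1 → 1 H
  atom 5 (O): bond orders sum to 2 → 0 H
  atom 11 (N): bond orders sum to 3 → 0 H
  atom 14 (O): bond orders sum to 2 → 0 H
  atom 15 (N): bond orders sum to 1 → 2 H
  atom 18 (N): bond orders sum to 1 → 2 H
  atom 20 (O): bond orders sum to 2 → 0 H
Lipinski HBD = 5.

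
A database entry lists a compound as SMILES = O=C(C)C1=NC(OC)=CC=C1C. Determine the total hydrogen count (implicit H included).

Walk through each heavy atom and fill implicit hydrogens from standard valence (C 4, N 3, O 2, S 2, halogen 1):
  atom 1: O, bond orders sum to 2 (valence 2) → 0 H
  atom 2: C, bond orders sum to 4 (valence 4) → 0 H
  atom 3: C, bond orders sum to 1 (valence 4) → 3 H
  atom 4: C, bond orders sum to 4 (valence 4) → 0 H
  atom 5: N, bond orders sum to 3 (valence 3) → 0 H
  atom 6: C, bond orders sum to 4 (valence 4) → 0 H
  atom 7: O, bond orders sum to 2 (valence 2) → 0 H
  atom 8: C, bond orders sum to 1 (valence 4) → 3 H
  atom 9: C, bond orders sum to 3 (valence 4) → 1 H
  atom 10: C, bond orders sum to 3 (valence 4) → 1 H
  atom 11: C, bond orders sum to 4 (valence 4) → 0 H
  atom 12: C, bond orders sum to 1 (valence 4) → 3 H
Total hydrogens: 11.

11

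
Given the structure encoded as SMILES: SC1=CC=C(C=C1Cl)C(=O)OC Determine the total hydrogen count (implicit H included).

7

Walk through each heavy atom and fill implicit hydrogens from standard valence (C 4, N 3, O 2, S 2, halogen 1):
  atom 1: S, bond orders sum to 1 (valence 2) → 1 H
  atom 2: C, bond orders sum to 4 (valence 4) → 0 H
  atom 3: C, bond orders sum to 3 (valence 4) → 1 H
  atom 4: C, bond orders sum to 3 (valence 4) → 1 H
  atom 5: C, bond orders sum to 4 (valence 4) → 0 H
  atom 6: C, bond orders sum to 3 (valence 4) → 1 H
  atom 7: C, bond orders sum to 4 (valence 4) → 0 H
  atom 8: Cl (halogen, monovalent) → 0 H
  atom 9: C, bond orders sum to 4 (valence 4) → 0 H
  atom 10: O, bond orders sum to 2 (valence 2) → 0 H
  atom 11: O, bond orders sum to 2 (valence 2) → 0 H
  atom 12: C, bond orders sum to 1 (valence 4) → 3 H
Total hydrogens: 7.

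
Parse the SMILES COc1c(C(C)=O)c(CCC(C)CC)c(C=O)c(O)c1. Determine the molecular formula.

Walk through each heavy atom and fill implicit hydrogens from standard valence (C 4, N 3, O 2, S 2, halogen 1); for lowercase aromatic atoms, an aromatic c carries 1 H when it has two neighbours and 0 H with three, and aromatic n carries 0 H:
  atom 1: C, bond orders sum to 1 (valence 4) → 3 H
  atom 2: O, bond orders sum to 2 (valence 2) → 0 H
  atom 3: aromatic c, 3 neighbours → 0 H
  atom 4: aromatic c, 3 neighbours → 0 H
  atom 5: C, bond orders sum to 4 (valence 4) → 0 H
  atom 6: C, bond orders sum to 1 (valence 4) → 3 H
  atom 7: O, bond orders sum to 2 (valence 2) → 0 H
  atom 8: aromatic c, 3 neighbours → 0 H
  atom 9: C, bond orders sum to 2 (valence 4) → 2 H
  atom 10: C, bond orders sum to 2 (valence 4) → 2 H
  atom 11: C, bond orders sum to 3 (valence 4) → 1 H
  atom 12: C, bond orders sum to 1 (valence 4) → 3 H
  atom 13: C, bond orders sum to 2 (valence 4) → 2 H
  atom 14: C, bond orders sum to 1 (valence 4) → 3 H
  atom 15: aromatic c, 3 neighbours → 0 H
  atom 16: C, bond orders sum to 3 (valence 4) → 1 H
  atom 17: O, bond orders sum to 2 (valence 2) → 0 H
  atom 18: aromatic c, 3 neighbours → 0 H
  atom 19: O, bond orders sum to 1 (valence 2) → 1 H
  atom 20: aromatic c, 2 neighbours → 1 H
Totals → C:16, H:22, O:4.

C16H22O4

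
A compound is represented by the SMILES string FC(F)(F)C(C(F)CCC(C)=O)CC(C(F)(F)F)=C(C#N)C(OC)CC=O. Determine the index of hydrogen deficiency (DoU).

5

Degree of unsaturation = (number of rings) + (number of π bonds).
Ring closures in the SMILES: 0.
π bonds: 3 double bonds (each 1 DoU), 1 triple bond (each 2 DoU) → 5 DoU from unsaturation.
Total DoU = 0 + 5 = 5.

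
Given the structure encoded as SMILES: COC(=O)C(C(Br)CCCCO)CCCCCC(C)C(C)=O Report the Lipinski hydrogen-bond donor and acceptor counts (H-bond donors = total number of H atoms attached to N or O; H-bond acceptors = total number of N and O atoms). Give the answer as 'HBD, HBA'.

Donors: find every N or O and count the H atoms it carries.
  atom 2 (O): bond orders sum to 2 → 0 H
  atom 4 (O): bond orders sum to 2 → 0 H
  atom 12 (O): bond orders sum to 1 → 1 H
  atom 22 (O): bond orders sum to 2 → 0 H
Lipinski HBD = 1.
Acceptors: N atoms = 0, O atoms = 4 → HBA = 4.

1, 4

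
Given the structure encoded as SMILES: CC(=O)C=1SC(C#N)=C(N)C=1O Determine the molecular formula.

Walk through each heavy atom and fill implicit hydrogens from standard valence (C 4, N 3, O 2, S 2, halogen 1):
  atom 1: C, bond orders sum to 1 (valence 4) → 3 H
  atom 2: C, bond orders sum to 4 (valence 4) → 0 H
  atom 3: O, bond orders sum to 2 (valence 2) → 0 H
  atom 4: C, bond orders sum to 4 (valence 4) → 0 H
  atom 5: S, bond orders sum to 2 (valence 2) → 0 H
  atom 6: C, bond orders sum to 4 (valence 4) → 0 H
  atom 7: C, bond orders sum to 4 (valence 4) → 0 H
  atom 8: N, bond orders sum to 3 (valence 3) → 0 H
  atom 9: C, bond orders sum to 4 (valence 4) → 0 H
  atom 10: N, bond orders sum to 1 (valence 3) → 2 H
  atom 11: C, bond orders sum to 4 (valence 4) → 0 H
  atom 12: O, bond orders sum to 1 (valence 2) → 1 H
Totals → C:7, H:6, N:2, O:2, S:1.

C7H6N2O2S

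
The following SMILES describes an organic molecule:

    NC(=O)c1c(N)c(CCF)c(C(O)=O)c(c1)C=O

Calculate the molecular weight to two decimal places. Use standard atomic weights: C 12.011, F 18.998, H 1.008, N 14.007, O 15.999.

254.22 g/mol

First, the molecular formula is C11H11FN2O4 (counting implicit H from valence).
  C: 11 × 12.011 = 132.121
  F: 1 × 18.998 = 18.998
  H: 11 × 1.008 = 11.088
  N: 2 × 14.007 = 28.014
  O: 4 × 15.999 = 63.996
Sum: 11×12.011 + 1×18.998 + 11×1.008 + 2×14.007 + 4×15.999 = 254.217 → 254.22 g/mol.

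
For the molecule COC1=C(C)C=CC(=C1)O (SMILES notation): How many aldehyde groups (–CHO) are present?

Scan the SMILES for the aldehyde motif — none present.
Groups that are present: 1 ether, 1 hydroxyl.

0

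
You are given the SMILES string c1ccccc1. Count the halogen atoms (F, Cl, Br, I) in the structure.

0

Scan the SMILES for the halogen motif — none present.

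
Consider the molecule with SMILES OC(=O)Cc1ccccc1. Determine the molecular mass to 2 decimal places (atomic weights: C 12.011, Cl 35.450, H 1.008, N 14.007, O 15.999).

First, the molecular formula is C8H8O2 (counting implicit H from valence).
  C: 8 × 12.011 = 96.088
  H: 8 × 1.008 = 8.064
  O: 2 × 15.999 = 31.998
Sum: 8×12.011 + 8×1.008 + 2×15.999 = 136.150 → 136.15 g/mol.

136.15 g/mol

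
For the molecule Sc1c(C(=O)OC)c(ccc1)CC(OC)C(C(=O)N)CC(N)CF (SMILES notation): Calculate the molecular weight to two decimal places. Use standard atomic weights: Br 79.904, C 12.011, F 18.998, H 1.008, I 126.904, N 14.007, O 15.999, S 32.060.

358.43 g/mol

First, the molecular formula is C16H23FN2O4S (counting implicit H from valence).
  C: 16 × 12.011 = 192.176
  F: 1 × 18.998 = 18.998
  H: 23 × 1.008 = 23.184
  N: 2 × 14.007 = 28.014
  O: 4 × 15.999 = 63.996
  S: 1 × 32.060 = 32.060
Sum: 16×12.011 + 1×18.998 + 23×1.008 + 2×14.007 + 4×15.999 + 1×32.060 = 358.428 → 358.43 g/mol.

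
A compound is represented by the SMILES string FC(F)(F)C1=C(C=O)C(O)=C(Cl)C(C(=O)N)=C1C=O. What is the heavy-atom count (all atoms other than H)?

Every atom symbol written in the SMILES (organic subset) is one heavy atom; implicit H are not written.
Heavy atoms by element → C:10, Cl:1, F:3, N:1, O:4.
Total: 19.

19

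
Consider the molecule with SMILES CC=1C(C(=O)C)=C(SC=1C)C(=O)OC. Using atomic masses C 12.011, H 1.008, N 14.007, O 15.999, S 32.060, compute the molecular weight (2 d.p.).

212.26 g/mol

First, the molecular formula is C10H12O3S (counting implicit H from valence).
  C: 10 × 12.011 = 120.110
  H: 12 × 1.008 = 12.096
  O: 3 × 15.999 = 47.997
  S: 1 × 32.060 = 32.060
Sum: 10×12.011 + 12×1.008 + 3×15.999 + 1×32.060 = 212.263 → 212.26 g/mol.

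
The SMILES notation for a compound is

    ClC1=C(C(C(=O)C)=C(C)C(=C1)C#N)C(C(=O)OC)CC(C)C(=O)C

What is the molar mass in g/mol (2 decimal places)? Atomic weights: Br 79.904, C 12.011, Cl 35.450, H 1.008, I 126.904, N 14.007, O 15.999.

349.81 g/mol

First, the molecular formula is C18H20ClNO4 (counting implicit H from valence).
  C: 18 × 12.011 = 216.198
  Cl: 1 × 35.450 = 35.450
  H: 20 × 1.008 = 20.160
  N: 1 × 14.007 = 14.007
  O: 4 × 15.999 = 63.996
Sum: 18×12.011 + 1×35.450 + 20×1.008 + 1×14.007 + 4×15.999 = 349.811 → 349.81 g/mol.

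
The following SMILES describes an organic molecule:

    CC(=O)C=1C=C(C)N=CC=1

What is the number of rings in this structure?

1

In SMILES, each pair of matching ring-closure digits denotes one ring-closing bond; the number of such bonds equals the number of independent rings.
Ring-closure bonds here: 1.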